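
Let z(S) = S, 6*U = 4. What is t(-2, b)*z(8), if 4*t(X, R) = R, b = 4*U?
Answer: 16/3 ≈ 5.3333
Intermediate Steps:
U = 2/3 (U = (1/6)*4 = 2/3 ≈ 0.66667)
b = 8/3 (b = 4*(2/3) = 8/3 ≈ 2.6667)
t(X, R) = R/4
t(-2, b)*z(8) = ((1/4)*(8/3))*8 = (2/3)*8 = 16/3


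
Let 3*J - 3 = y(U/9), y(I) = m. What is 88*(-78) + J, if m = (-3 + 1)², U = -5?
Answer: -20585/3 ≈ -6861.7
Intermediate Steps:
m = 4 (m = (-2)² = 4)
y(I) = 4
J = 7/3 (J = 1 + (⅓)*4 = 1 + 4/3 = 7/3 ≈ 2.3333)
88*(-78) + J = 88*(-78) + 7/3 = -6864 + 7/3 = -20585/3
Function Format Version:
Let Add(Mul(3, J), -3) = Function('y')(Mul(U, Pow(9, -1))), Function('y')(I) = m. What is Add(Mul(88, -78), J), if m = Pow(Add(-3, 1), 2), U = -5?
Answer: Rational(-20585, 3) ≈ -6861.7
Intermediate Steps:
m = 4 (m = Pow(-2, 2) = 4)
Function('y')(I) = 4
J = Rational(7, 3) (J = Add(1, Mul(Rational(1, 3), 4)) = Add(1, Rational(4, 3)) = Rational(7, 3) ≈ 2.3333)
Add(Mul(88, -78), J) = Add(Mul(88, -78), Rational(7, 3)) = Add(-6864, Rational(7, 3)) = Rational(-20585, 3)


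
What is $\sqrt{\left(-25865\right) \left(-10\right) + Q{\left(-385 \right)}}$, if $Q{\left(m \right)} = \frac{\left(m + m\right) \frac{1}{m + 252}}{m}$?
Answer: $\frac{24 \sqrt{7943159}}{133} \approx 508.58$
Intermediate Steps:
$Q{\left(m \right)} = \frac{2}{252 + m}$ ($Q{\left(m \right)} = \frac{2 m \frac{1}{252 + m}}{m} = \frac{2}{252 + m}$)
$\sqrt{\left(-25865\right) \left(-10\right) + Q{\left(-385 \right)}} = \sqrt{\left(-25865\right) \left(-10\right) + \frac{2}{252 - 385}} = \sqrt{258650 + \frac{2}{-133}} = \sqrt{258650 + 2 \left(- \frac{1}{133}\right)} = \sqrt{258650 - \frac{2}{133}} = \sqrt{\frac{34400448}{133}} = \frac{24 \sqrt{7943159}}{133}$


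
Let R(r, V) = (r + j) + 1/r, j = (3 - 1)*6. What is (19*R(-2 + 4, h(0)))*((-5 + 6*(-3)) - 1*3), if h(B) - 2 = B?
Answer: -7163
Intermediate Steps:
h(B) = 2 + B
j = 12 (j = 2*6 = 12)
R(r, V) = 12 + r + 1/r (R(r, V) = (r + 12) + 1/r = (12 + r) + 1/r = 12 + r + 1/r)
(19*R(-2 + 4, h(0)))*((-5 + 6*(-3)) - 1*3) = (19*(12 + (-2 + 4) + 1/(-2 + 4)))*((-5 + 6*(-3)) - 1*3) = (19*(12 + 2 + 1/2))*((-5 - 18) - 3) = (19*(12 + 2 + 1/2))*(-23 - 3) = (19*(29/2))*(-26) = (551/2)*(-26) = -7163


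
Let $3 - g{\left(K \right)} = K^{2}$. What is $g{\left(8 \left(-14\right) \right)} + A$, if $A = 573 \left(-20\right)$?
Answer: $-24001$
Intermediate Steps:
$A = -11460$
$g{\left(K \right)} = 3 - K^{2}$
$g{\left(8 \left(-14\right) \right)} + A = \left(3 - \left(8 \left(-14\right)\right)^{2}\right) - 11460 = \left(3 - \left(-112\right)^{2}\right) - 11460 = \left(3 - 12544\right) - 11460 = -12541 - 11460 = -24001$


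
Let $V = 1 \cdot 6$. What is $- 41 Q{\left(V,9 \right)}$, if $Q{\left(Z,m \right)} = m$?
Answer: $-369$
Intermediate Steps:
$V = 6$
$- 41 Q{\left(V,9 \right)} = \left(-41\right) 9 = -369$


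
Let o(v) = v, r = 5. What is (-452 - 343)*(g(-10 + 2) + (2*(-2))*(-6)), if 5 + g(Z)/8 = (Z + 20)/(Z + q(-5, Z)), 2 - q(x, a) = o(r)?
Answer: 216240/11 ≈ 19658.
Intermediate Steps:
q(x, a) = -3 (q(x, a) = 2 - 1*5 = 2 - 5 = -3)
g(Z) = -40 + 8*(20 + Z)/(-3 + Z) (g(Z) = -40 + 8*((Z + 20)/(Z - 3)) = -40 + 8*((20 + Z)/(-3 + Z)) = -40 + 8*(20 + Z)/(-3 + Z))
(-452 - 343)*(g(-10 + 2) + (2*(-2))*(-6)) = (-452 - 343)*(8*(35 - 4*(-10 + 2))/(-3 + (-10 + 2)) + (2*(-2))*(-6)) = -795*(8*(35 - 4*(-8))/(-3 - 8) - 4*(-6)) = -795*(8*(35 + 32)/(-11) + 24) = -795*(8*(-1/11)*67 + 24) = -795*(-536/11 + 24) = -795*(-272/11) = 216240/11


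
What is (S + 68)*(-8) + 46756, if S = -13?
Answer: 46316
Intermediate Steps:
(S + 68)*(-8) + 46756 = (-13 + 68)*(-8) + 46756 = 55*(-8) + 46756 = -440 + 46756 = 46316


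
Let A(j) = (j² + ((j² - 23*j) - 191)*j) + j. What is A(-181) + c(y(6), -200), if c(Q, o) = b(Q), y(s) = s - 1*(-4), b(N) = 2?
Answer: -6616091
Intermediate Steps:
y(s) = 4 + s (y(s) = s + 4 = 4 + s)
c(Q, o) = 2
A(j) = j + j² + j*(-191 + j² - 23*j) (A(j) = (j² + (-191 + j² - 23*j)*j) + j = (j² + j*(-191 + j² - 23*j)) + j = j + j² + j*(-191 + j² - 23*j))
A(-181) + c(y(6), -200) = -181*(-190 + (-181)² - 22*(-181)) + 2 = -181*(-190 + 32761 + 3982) + 2 = -181*36553 + 2 = -6616093 + 2 = -6616091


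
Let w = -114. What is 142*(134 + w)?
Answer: 2840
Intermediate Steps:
142*(134 + w) = 142*(134 - 114) = 142*20 = 2840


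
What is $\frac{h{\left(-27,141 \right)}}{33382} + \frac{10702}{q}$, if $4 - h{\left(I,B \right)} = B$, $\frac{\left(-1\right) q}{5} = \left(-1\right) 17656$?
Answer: $\frac{86289951}{736740740} \approx 0.11712$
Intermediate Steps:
$q = 88280$ ($q = - 5 \left(\left(-1\right) 17656\right) = \left(-5\right) \left(-17656\right) = 88280$)
$h{\left(I,B \right)} = 4 - B$
$\frac{h{\left(-27,141 \right)}}{33382} + \frac{10702}{q} = \frac{4 - 141}{33382} + \frac{10702}{88280} = \left(4 - 141\right) \frac{1}{33382} + 10702 \cdot \frac{1}{88280} = \left(-137\right) \frac{1}{33382} + \frac{5351}{44140} = - \frac{137}{33382} + \frac{5351}{44140} = \frac{86289951}{736740740}$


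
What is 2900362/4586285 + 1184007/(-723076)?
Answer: -3333011390483/3316232612660 ≈ -1.0051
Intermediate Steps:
2900362/4586285 + 1184007/(-723076) = 2900362*(1/4586285) + 1184007*(-1/723076) = 2900362/4586285 - 1184007/723076 = -3333011390483/3316232612660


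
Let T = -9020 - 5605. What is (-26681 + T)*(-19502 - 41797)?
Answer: 2532016494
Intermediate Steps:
T = -14625
(-26681 + T)*(-19502 - 41797) = (-26681 - 14625)*(-19502 - 41797) = -41306*(-61299) = 2532016494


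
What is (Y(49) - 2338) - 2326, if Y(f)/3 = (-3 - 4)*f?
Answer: -5693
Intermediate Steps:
Y(f) = -21*f (Y(f) = 3*((-3 - 4)*f) = 3*(-7*f) = -21*f)
(Y(49) - 2338) - 2326 = (-21*49 - 2338) - 2326 = (-1029 - 2338) - 2326 = -3367 - 2326 = -5693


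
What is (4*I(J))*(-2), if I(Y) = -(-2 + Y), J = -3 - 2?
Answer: -56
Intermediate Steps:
J = -5
I(Y) = 2 - Y
(4*I(J))*(-2) = (4*(2 - 1*(-5)))*(-2) = (4*(2 + 5))*(-2) = (4*7)*(-2) = 28*(-2) = -56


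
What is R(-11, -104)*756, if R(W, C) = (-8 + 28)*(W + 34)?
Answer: 347760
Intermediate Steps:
R(W, C) = 680 + 20*W (R(W, C) = 20*(34 + W) = 680 + 20*W)
R(-11, -104)*756 = (680 + 20*(-11))*756 = (680 - 220)*756 = 460*756 = 347760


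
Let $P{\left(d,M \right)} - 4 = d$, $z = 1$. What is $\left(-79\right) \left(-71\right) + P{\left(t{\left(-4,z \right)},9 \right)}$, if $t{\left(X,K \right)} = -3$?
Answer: $5610$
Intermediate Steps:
$P{\left(d,M \right)} = 4 + d$
$\left(-79\right) \left(-71\right) + P{\left(t{\left(-4,z \right)},9 \right)} = \left(-79\right) \left(-71\right) + \left(4 - 3\right) = 5609 + 1 = 5610$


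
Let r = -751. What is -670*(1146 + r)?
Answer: -264650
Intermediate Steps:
-670*(1146 + r) = -670*(1146 - 751) = -670*395 = -264650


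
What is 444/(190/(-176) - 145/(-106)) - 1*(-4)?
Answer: 2076196/1345 ≈ 1543.6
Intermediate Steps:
444/(190/(-176) - 145/(-106)) - 1*(-4) = 444/(190*(-1/176) - 145*(-1/106)) + 4 = 444/(-95/88 + 145/106) + 4 = 444/(1345/4664) + 4 = 444*(4664/1345) + 4 = 2070816/1345 + 4 = 2076196/1345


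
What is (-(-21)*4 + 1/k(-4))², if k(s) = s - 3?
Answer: 344569/49 ≈ 7032.0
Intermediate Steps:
k(s) = -3 + s
(-(-21)*4 + 1/k(-4))² = (-(-21)*4 + 1/(-3 - 4))² = (-21*(-4) + 1/(-7))² = (84 - ⅐)² = (587/7)² = 344569/49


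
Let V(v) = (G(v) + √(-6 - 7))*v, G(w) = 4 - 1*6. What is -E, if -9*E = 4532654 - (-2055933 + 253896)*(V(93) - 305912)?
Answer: -551595388972/9 + 18621049*I*√13 ≈ -6.1288e+10 + 6.7139e+7*I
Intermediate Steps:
G(w) = -2 (G(w) = 4 - 6 = -2)
V(v) = v*(-2 + I*√13) (V(v) = (-2 + √(-6 - 7))*v = (-2 + √(-13))*v = (-2 + I*√13)*v = v*(-2 + I*√13))
E = 551595388972/9 - 18621049*I*√13 (E = -(4532654 - (-2055933 + 253896)*(93*(-2 + I*√13) - 305912))/9 = -(4532654 - (-1802037)*((-186 + 93*I*√13) - 305912))/9 = -(4532654 - (-1802037)*(-306098 + 93*I*√13))/9 = -(4532654 - (551599921626 - 167589441*I*√13))/9 = -(4532654 + (-551599921626 + 167589441*I*√13))/9 = -(-551595388972 + 167589441*I*√13)/9 = 551595388972/9 - 18621049*I*√13 ≈ 6.1288e+10 - 6.7139e+7*I)
-E = -(551595388972/9 - 18621049*I*√13) = -551595388972/9 + 18621049*I*√13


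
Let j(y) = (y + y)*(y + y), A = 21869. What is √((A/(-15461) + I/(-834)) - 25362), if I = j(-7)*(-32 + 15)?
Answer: I*√1054111555121142417/6447237 ≈ 159.25*I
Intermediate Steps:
j(y) = 4*y² (j(y) = (2*y)*(2*y) = 4*y²)
I = -3332 (I = (4*(-7)²)*(-32 + 15) = (4*49)*(-17) = 196*(-17) = -3332)
√((A/(-15461) + I/(-834)) - 25362) = √((21869/(-15461) - 3332/(-834)) - 25362) = √((21869*(-1/15461) - 3332*(-1/834)) - 25362) = √((-21869/15461 + 1666/417) - 25362) = √(16638653/6447237 - 25362) = √(-163498186141/6447237) = I*√1054111555121142417/6447237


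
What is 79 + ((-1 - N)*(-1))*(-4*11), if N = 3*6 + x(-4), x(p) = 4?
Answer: -933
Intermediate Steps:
N = 22 (N = 3*6 + 4 = 18 + 4 = 22)
79 + ((-1 - N)*(-1))*(-4*11) = 79 + ((-1 - 1*22)*(-1))*(-4*11) = 79 + ((-1 - 22)*(-1))*(-44) = 79 - 23*(-1)*(-44) = 79 + 23*(-44) = 79 - 1012 = -933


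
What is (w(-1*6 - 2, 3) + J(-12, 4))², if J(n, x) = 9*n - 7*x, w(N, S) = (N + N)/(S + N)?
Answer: 440896/25 ≈ 17636.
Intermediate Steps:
w(N, S) = 2*N/(N + S) (w(N, S) = (2*N)/(N + S) = 2*N/(N + S))
J(n, x) = -7*x + 9*n
(w(-1*6 - 2, 3) + J(-12, 4))² = (2*(-1*6 - 2)/((-1*6 - 2) + 3) + (-7*4 + 9*(-12)))² = (2*(-6 - 2)/((-6 - 2) + 3) + (-28 - 108))² = (2*(-8)/(-8 + 3) - 136)² = (2*(-8)/(-5) - 136)² = (2*(-8)*(-⅕) - 136)² = (16/5 - 136)² = (-664/5)² = 440896/25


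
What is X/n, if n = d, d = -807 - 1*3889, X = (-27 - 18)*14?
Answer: 315/2348 ≈ 0.13416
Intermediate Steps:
X = -630 (X = -45*14 = -630)
d = -4696 (d = -807 - 3889 = -4696)
n = -4696
X/n = -630/(-4696) = -630*(-1/4696) = 315/2348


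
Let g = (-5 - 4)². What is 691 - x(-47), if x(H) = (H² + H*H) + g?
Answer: -3808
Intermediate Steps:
g = 81 (g = (-9)² = 81)
x(H) = 81 + 2*H² (x(H) = (H² + H*H) + 81 = (H² + H²) + 81 = 2*H² + 81 = 81 + 2*H²)
691 - x(-47) = 691 - (81 + 2*(-47)²) = 691 - (81 + 2*2209) = 691 - (81 + 4418) = 691 - 1*4499 = 691 - 4499 = -3808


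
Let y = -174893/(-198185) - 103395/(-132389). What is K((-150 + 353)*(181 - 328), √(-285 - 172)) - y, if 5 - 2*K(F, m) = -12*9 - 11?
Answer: 1583080618378/26237513965 ≈ 60.337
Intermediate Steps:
K(F, m) = 62 (K(F, m) = 5/2 - (-12*9 - 11)/2 = 5/2 - (-108 - 11)/2 = 5/2 - ½*(-119) = 5/2 + 119/2 = 62)
y = 43645247452/26237513965 (y = -174893*(-1/198185) - 103395*(-1/132389) = 174893/198185 + 103395/132389 = 43645247452/26237513965 ≈ 1.6635)
K((-150 + 353)*(181 - 328), √(-285 - 172)) - y = 62 - 1*43645247452/26237513965 = 62 - 43645247452/26237513965 = 1583080618378/26237513965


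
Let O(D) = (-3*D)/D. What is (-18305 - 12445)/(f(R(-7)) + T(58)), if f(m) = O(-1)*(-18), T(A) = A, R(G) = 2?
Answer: -15375/56 ≈ -274.55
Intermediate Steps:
O(D) = -3
f(m) = 54 (f(m) = -3*(-18) = 54)
(-18305 - 12445)/(f(R(-7)) + T(58)) = (-18305 - 12445)/(54 + 58) = -30750/112 = -30750*1/112 = -15375/56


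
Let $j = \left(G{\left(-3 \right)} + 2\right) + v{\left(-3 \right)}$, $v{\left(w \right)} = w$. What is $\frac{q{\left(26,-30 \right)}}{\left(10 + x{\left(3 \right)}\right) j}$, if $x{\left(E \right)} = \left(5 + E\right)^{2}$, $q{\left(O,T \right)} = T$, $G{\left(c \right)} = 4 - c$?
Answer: $- \frac{5}{74} \approx -0.067568$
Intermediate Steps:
$j = 6$ ($j = \left(\left(4 - -3\right) + 2\right) - 3 = \left(\left(4 + 3\right) + 2\right) - 3 = \left(7 + 2\right) - 3 = 9 - 3 = 6$)
$\frac{q{\left(26,-30 \right)}}{\left(10 + x{\left(3 \right)}\right) j} = - \frac{30}{\left(10 + \left(5 + 3\right)^{2}\right) 6} = - \frac{30}{\left(10 + 8^{2}\right) 6} = - \frac{30}{\left(10 + 64\right) 6} = - \frac{30}{74 \cdot 6} = - \frac{30}{444} = \left(-30\right) \frac{1}{444} = - \frac{5}{74}$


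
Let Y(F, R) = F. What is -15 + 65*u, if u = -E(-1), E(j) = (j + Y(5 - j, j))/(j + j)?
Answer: 295/2 ≈ 147.50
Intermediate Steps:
E(j) = 5/(2*j) (E(j) = (j + (5 - j))/(j + j) = 5/((2*j)) = 5*(1/(2*j)) = 5/(2*j))
u = 5/2 (u = -5/(2*(-1)) = -5*(-1)/2 = -1*(-5/2) = 5/2 ≈ 2.5000)
-15 + 65*u = -15 + 65*(5/2) = -15 + 325/2 = 295/2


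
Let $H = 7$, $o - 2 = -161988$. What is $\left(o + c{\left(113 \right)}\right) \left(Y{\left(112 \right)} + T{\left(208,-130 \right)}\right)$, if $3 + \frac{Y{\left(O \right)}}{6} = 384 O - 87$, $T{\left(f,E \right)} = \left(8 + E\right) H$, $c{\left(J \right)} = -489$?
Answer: $-41699858650$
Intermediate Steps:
$o = -161986$ ($o = 2 - 161988 = -161986$)
$T{\left(f,E \right)} = 56 + 7 E$ ($T{\left(f,E \right)} = \left(8 + E\right) 7 = 56 + 7 E$)
$Y{\left(O \right)} = -540 + 2304 O$ ($Y{\left(O \right)} = -18 + 6 \left(384 O - 87\right) = -18 + 6 \left(-87 + 384 O\right) = -18 + \left(-522 + 2304 O\right) = -540 + 2304 O$)
$\left(o + c{\left(113 \right)}\right) \left(Y{\left(112 \right)} + T{\left(208,-130 \right)}\right) = \left(-161986 - 489\right) \left(\left(-540 + 2304 \cdot 112\right) + \left(56 + 7 \left(-130\right)\right)\right) = - 162475 \left(\left(-540 + 258048\right) + \left(56 - 910\right)\right) = - 162475 \left(257508 - 854\right) = \left(-162475\right) 256654 = -41699858650$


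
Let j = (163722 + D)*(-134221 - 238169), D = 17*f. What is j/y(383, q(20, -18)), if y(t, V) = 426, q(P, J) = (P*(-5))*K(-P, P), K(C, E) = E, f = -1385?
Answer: -8700085505/71 ≈ -1.2254e+8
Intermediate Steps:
D = -23545 (D = 17*(-1385) = -23545)
q(P, J) = -5*P**2 (q(P, J) = (P*(-5))*P = (-5*P)*P = -5*P**2)
j = -52200513030 (j = (163722 - 23545)*(-134221 - 238169) = 140177*(-372390) = -52200513030)
j/y(383, q(20, -18)) = -52200513030/426 = -52200513030*1/426 = -8700085505/71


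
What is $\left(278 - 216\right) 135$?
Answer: $8370$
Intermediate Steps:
$\left(278 - 216\right) 135 = 62 \cdot 135 = 8370$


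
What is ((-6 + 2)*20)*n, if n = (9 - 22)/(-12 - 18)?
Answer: -104/3 ≈ -34.667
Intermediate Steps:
n = 13/30 (n = -13/(-30) = -13*(-1/30) = 13/30 ≈ 0.43333)
((-6 + 2)*20)*n = ((-6 + 2)*20)*(13/30) = -4*20*(13/30) = -80*13/30 = -104/3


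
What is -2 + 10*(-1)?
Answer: -12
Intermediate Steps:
-2 + 10*(-1) = -2 - 10 = -12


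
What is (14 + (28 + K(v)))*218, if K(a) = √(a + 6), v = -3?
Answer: 9156 + 218*√3 ≈ 9533.6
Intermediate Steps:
K(a) = √(6 + a)
(14 + (28 + K(v)))*218 = (14 + (28 + √(6 - 3)))*218 = (14 + (28 + √3))*218 = (42 + √3)*218 = 9156 + 218*√3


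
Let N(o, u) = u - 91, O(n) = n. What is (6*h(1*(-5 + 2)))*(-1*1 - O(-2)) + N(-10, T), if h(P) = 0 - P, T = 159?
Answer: 86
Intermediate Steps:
N(o, u) = -91 + u
h(P) = -P
(6*h(1*(-5 + 2)))*(-1*1 - O(-2)) + N(-10, T) = (6*(-(-5 + 2)))*(-1*1 - 1*(-2)) + (-91 + 159) = (6*(-(-3)))*(-1 + 2) + 68 = (6*(-1*(-3)))*1 + 68 = (6*3)*1 + 68 = 18*1 + 68 = 18 + 68 = 86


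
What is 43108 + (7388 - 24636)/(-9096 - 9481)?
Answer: 800834564/18577 ≈ 43109.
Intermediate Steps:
43108 + (7388 - 24636)/(-9096 - 9481) = 43108 - 17248/(-18577) = 43108 - 17248*(-1/18577) = 43108 + 17248/18577 = 800834564/18577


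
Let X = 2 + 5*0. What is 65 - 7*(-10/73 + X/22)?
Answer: 52454/803 ≈ 65.323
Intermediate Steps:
X = 2 (X = 2 + 0 = 2)
65 - 7*(-10/73 + X/22) = 65 - 7*(-10/73 + 2/22) = 65 - 7*(-10*1/73 + 2*(1/22)) = 65 - 7*(-10/73 + 1/11) = 65 - 7*(-37/803) = 65 + 259/803 = 52454/803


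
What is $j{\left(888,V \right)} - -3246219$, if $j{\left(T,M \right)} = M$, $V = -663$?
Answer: $3245556$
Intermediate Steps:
$j{\left(888,V \right)} - -3246219 = -663 - -3246219 = -663 + 3246219 = 3245556$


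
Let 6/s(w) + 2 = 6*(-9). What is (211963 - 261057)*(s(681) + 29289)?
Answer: -20130724683/14 ≈ -1.4379e+9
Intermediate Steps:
s(w) = -3/28 (s(w) = 6/(-2 + 6*(-9)) = 6/(-2 - 54) = 6/(-56) = 6*(-1/56) = -3/28)
(211963 - 261057)*(s(681) + 29289) = (211963 - 261057)*(-3/28 + 29289) = -49094*820089/28 = -20130724683/14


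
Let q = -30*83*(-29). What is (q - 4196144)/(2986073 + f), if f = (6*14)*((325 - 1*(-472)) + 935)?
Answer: -4123934/3131561 ≈ -1.3169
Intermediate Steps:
q = 72210 (q = -2490*(-29) = 72210)
f = 145488 (f = 84*((325 + 472) + 935) = 84*(797 + 935) = 84*1732 = 145488)
(q - 4196144)/(2986073 + f) = (72210 - 4196144)/(2986073 + 145488) = -4123934/3131561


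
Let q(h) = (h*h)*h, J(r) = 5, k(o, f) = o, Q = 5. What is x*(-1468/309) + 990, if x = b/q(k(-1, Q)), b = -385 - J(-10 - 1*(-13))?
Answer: -88870/103 ≈ -862.82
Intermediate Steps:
q(h) = h³ (q(h) = h²*h = h³)
b = -390 (b = -385 - 1*5 = -385 - 5 = -390)
x = 390 (x = -390/((-1)³) = -390/(-1) = -390*(-1) = 390)
x*(-1468/309) + 990 = 390*(-1468/309) + 990 = -190840/103 + 990 = -88870/103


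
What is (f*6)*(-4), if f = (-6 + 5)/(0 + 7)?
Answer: 24/7 ≈ 3.4286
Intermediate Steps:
f = -⅐ (f = -1/7 = -1*⅐ = -⅐ ≈ -0.14286)
(f*6)*(-4) = -⅐*6*(-4) = -6/7*(-4) = 24/7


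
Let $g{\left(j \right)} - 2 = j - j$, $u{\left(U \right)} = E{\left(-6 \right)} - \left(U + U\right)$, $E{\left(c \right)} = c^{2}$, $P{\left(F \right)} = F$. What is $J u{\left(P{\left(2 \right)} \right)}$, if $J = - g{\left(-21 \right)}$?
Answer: $-64$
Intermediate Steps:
$u{\left(U \right)} = 36 - 2 U$ ($u{\left(U \right)} = \left(-6\right)^{2} - \left(U + U\right) = 36 - 2 U$)
$g{\left(j \right)} = 2$ ($g{\left(j \right)} = 2 + \left(j - j\right) = 2 + 0 = 2$)
$J = -2$ ($J = \left(-1\right) 2 = -2$)
$J u{\left(P{\left(2 \right)} \right)} = - 2 \left(36 - 4\right) = \left(-2\right) 32 = -64$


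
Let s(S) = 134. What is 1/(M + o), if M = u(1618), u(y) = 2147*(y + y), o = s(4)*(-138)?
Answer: 1/6929200 ≈ 1.4432e-7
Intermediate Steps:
o = -18492 (o = 134*(-138) = -18492)
u(y) = 4294*y (u(y) = 2147*(2*y) = 4294*y)
M = 6947692 (M = 4294*1618 = 6947692)
1/(M + o) = 1/(6947692 - 18492) = 1/6929200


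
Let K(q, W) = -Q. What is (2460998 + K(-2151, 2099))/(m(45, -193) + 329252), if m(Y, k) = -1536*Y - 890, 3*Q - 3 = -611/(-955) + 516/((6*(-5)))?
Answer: 705077222/74272833 ≈ 9.4931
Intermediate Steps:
Q = -2590/573 (Q = 1 + (-611/(-955) + 516/((6*(-5))))/3 = 1 + (-611*(-1/955) + 516/(-30))/3 = 1 + (611/955 + 516*(-1/30))/3 = 1 + (611/955 - 86/5)/3 = 1 + (1/3)*(-3163/191) = 1 - 3163/573 = -2590/573 ≈ -4.5201)
m(Y, k) = -890 - 1536*Y
K(q, W) = 2590/573 (K(q, W) = -1*(-2590/573) = 2590/573)
(2460998 + K(-2151, 2099))/(m(45, -193) + 329252) = (2460998 + 2590/573)/((-890 - 1536*45) + 329252) = 1410154444/(573*((-890 - 69120) + 329252)) = 1410154444/(573*(-70010 + 329252)) = (1410154444/573)/259242 = (1410154444/573)*(1/259242) = 705077222/74272833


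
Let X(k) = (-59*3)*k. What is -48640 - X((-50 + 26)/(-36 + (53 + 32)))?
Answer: -2387608/49 ≈ -48727.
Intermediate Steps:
X(k) = -177*k
-48640 - X((-50 + 26)/(-36 + (53 + 32))) = -48640 - (-177)*(-50 + 26)/(-36 + (53 + 32)) = -48640 - (-177)*(-24/(-36 + 85)) = -48640 - (-177)*(-24/49) = -48640 - (-177)*(-24*1/49) = -48640 - (-177)*(-24)/49 = -48640 - 1*4248/49 = -48640 - 4248/49 = -2387608/49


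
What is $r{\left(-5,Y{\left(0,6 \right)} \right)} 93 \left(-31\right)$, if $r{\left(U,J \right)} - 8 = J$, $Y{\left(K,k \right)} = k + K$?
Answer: $-40362$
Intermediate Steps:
$Y{\left(K,k \right)} = K + k$
$r{\left(U,J \right)} = 8 + J$
$r{\left(-5,Y{\left(0,6 \right)} \right)} 93 \left(-31\right) = \left(8 + \left(0 + 6\right)\right) 93 \left(-31\right) = \left(8 + 6\right) 93 \left(-31\right) = 14 \cdot 93 \left(-31\right) = 1302 \left(-31\right) = -40362$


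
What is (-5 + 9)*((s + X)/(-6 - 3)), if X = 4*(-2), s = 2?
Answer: 8/3 ≈ 2.6667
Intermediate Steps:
X = -8
(-5 + 9)*((s + X)/(-6 - 3)) = (-5 + 9)*((2 - 8)/(-6 - 3)) = 4*(-6/(-9)) = 4*(-6*(-⅑)) = 4*(⅔) = 8/3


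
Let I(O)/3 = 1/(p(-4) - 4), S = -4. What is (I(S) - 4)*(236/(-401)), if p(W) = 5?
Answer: 236/401 ≈ 0.58853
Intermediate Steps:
I(O) = 3 (I(O) = 3/(5 - 4) = 3/1 = 3*1 = 3)
(I(S) - 4)*(236/(-401)) = (3 - 4)*(236/(-401)) = -236*(-1)/401 = -1*(-236/401) = 236/401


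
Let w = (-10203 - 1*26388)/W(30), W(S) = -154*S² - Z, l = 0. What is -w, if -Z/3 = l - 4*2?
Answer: -12197/46208 ≈ -0.26396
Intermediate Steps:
Z = 24 (Z = -3*(0 - 4*2) = -3*(0 - 8) = -3*(-8) = 24)
W(S) = -24 - 154*S² (W(S) = -154*S² - 1*24 = -154*S² - 24 = -24 - 154*S²)
w = 12197/46208 (w = (-10203 - 1*26388)/(-24 - 154*30²) = (-10203 - 26388)/(-24 - 154*900) = -36591/(-24 - 138600) = -36591/(-138624) = -36591*(-1/138624) = 12197/46208 ≈ 0.26396)
-w = -1*12197/46208 = -12197/46208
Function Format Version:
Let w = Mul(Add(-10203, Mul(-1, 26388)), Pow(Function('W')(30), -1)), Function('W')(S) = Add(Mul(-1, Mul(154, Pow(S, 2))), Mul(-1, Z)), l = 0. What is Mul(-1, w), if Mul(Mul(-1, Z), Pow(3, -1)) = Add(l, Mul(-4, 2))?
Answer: Rational(-12197, 46208) ≈ -0.26396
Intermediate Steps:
Z = 24 (Z = Mul(-3, Add(0, Mul(-4, 2))) = Mul(-3, Add(0, -8)) = Mul(-3, -8) = 24)
Function('W')(S) = Add(-24, Mul(-154, Pow(S, 2))) (Function('W')(S) = Add(Mul(-1, Mul(154, Pow(S, 2))), Mul(-1, 24)) = Add(Mul(-154, Pow(S, 2)), -24) = Add(-24, Mul(-154, Pow(S, 2))))
w = Rational(12197, 46208) (w = Mul(Add(-10203, Mul(-1, 26388)), Pow(Add(-24, Mul(-154, Pow(30, 2))), -1)) = Mul(Add(-10203, -26388), Pow(Add(-24, Mul(-154, 900)), -1)) = Mul(-36591, Pow(Add(-24, -138600), -1)) = Mul(-36591, Pow(-138624, -1)) = Mul(-36591, Rational(-1, 138624)) = Rational(12197, 46208) ≈ 0.26396)
Mul(-1, w) = Mul(-1, Rational(12197, 46208)) = Rational(-12197, 46208)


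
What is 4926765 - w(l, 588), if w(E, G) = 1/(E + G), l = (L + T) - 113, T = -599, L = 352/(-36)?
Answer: 5931825069/1204 ≈ 4.9268e+6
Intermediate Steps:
L = -88/9 (L = 352*(-1/36) = -88/9 ≈ -9.7778)
l = -6496/9 (l = (-88/9 - 599) - 113 = -5479/9 - 113 = -6496/9 ≈ -721.78)
4926765 - w(l, 588) = 4926765 - 1/(-6496/9 + 588) = 4926765 - 1/(-1204/9) = 4926765 - 1*(-9/1204) = 4926765 + 9/1204 = 5931825069/1204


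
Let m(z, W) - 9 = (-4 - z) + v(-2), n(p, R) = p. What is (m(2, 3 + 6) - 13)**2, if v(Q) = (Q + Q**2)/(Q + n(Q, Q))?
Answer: 441/4 ≈ 110.25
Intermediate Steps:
v(Q) = (Q + Q**2)/(2*Q) (v(Q) = (Q + Q**2)/(Q + Q) = (Q + Q**2)/((2*Q)) = (Q + Q**2)*(1/(2*Q)) = (Q + Q**2)/(2*Q))
m(z, W) = 9/2 - z (m(z, W) = 9 + ((-4 - z) + (1/2 + (1/2)*(-2))) = 9 + ((-4 - z) + (1/2 - 1)) = 9 + ((-4 - z) - 1/2) = 9 + (-9/2 - z) = 9/2 - z)
(m(2, 3 + 6) - 13)**2 = ((9/2 - 1*2) - 13)**2 = ((9/2 - 2) - 13)**2 = (5/2 - 13)**2 = (-21/2)**2 = 441/4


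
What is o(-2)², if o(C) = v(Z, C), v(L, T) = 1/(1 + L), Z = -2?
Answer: 1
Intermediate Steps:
o(C) = -1 (o(C) = 1/(1 - 2) = 1/(-1) = -1)
o(-2)² = (-1)² = 1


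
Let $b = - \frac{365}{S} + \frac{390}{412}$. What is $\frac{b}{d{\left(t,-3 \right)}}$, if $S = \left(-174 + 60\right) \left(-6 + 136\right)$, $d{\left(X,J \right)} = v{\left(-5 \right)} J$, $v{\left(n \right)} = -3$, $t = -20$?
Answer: $\frac{296509}{2747628} \approx 0.10791$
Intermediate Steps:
$d{\left(X,J \right)} = - 3 J$
$S = -14820$ ($S = \left(-114\right) 130 = -14820$)
$b = \frac{296509}{305292}$ ($b = - \frac{365}{-14820} + \frac{390}{412} = \left(-365\right) \left(- \frac{1}{14820}\right) + 390 \cdot \frac{1}{412} = \frac{73}{2964} + \frac{195}{206} = \frac{296509}{305292} \approx 0.97123$)
$\frac{b}{d{\left(t,-3 \right)}} = \frac{296509}{305292 \left(\left(-3\right) \left(-3\right)\right)} = \frac{296509}{305292 \cdot 9} = \frac{296509}{305292} \cdot \frac{1}{9} = \frac{296509}{2747628}$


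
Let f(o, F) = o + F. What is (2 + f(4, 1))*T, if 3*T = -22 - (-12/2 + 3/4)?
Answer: -469/12 ≈ -39.083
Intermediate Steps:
f(o, F) = F + o
T = -67/12 (T = (-22 - (-12/2 + 3/4))/3 = (-22 - (-12*1/2 + 3*(1/4)))/3 = (-22 - (-6 + 3/4))/3 = (-22 - 1*(-21/4))/3 = (-22 + 21/4)/3 = (1/3)*(-67/4) = -67/12 ≈ -5.5833)
(2 + f(4, 1))*T = (2 + (1 + 4))*(-67/12) = (2 + 5)*(-67/12) = 7*(-67/12) = -469/12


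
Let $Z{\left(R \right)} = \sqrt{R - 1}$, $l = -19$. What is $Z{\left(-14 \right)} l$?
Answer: $- 19 i \sqrt{15} \approx - 73.587 i$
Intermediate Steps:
$Z{\left(R \right)} = \sqrt{-1 + R}$
$Z{\left(-14 \right)} l = \sqrt{-1 - 14} \left(-19\right) = \sqrt{-15} \left(-19\right) = i \sqrt{15} \left(-19\right) = - 19 i \sqrt{15}$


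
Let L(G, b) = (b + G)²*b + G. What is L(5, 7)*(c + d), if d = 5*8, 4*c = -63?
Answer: 98261/4 ≈ 24565.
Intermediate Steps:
c = -63/4 (c = (¼)*(-63) = -63/4 ≈ -15.750)
d = 40
L(G, b) = G + b*(G + b)² (L(G, b) = (G + b)²*b + G = b*(G + b)² + G = G + b*(G + b)²)
L(5, 7)*(c + d) = (5 + 7*(5 + 7)²)*(-63/4 + 40) = (5 + 7*12²)*(97/4) = (5 + 7*144)*(97/4) = (5 + 1008)*(97/4) = 1013*(97/4) = 98261/4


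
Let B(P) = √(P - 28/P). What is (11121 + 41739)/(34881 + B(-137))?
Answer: 42100320570/27780958133 - 8810*I*√2567517/27780958133 ≈ 1.5154 - 0.00050814*I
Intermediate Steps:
(11121 + 41739)/(34881 + B(-137)) = (11121 + 41739)/(34881 + √(-137 - 28/(-137))) = 52860/(34881 + √(-137 - 28*(-1/137))) = 52860/(34881 + √(-137 + 28/137)) = 52860/(34881 + √(-18741/137)) = 52860/(34881 + I*√2567517/137)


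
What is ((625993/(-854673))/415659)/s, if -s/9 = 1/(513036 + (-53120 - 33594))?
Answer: 266874587746/3197272720563 ≈ 0.083469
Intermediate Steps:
s = -9/426322 (s = -9/(513036 + (-53120 - 33594)) = -9/(513036 - 86714) = -9/426322 ≈ -2.1111e-5)
((625993/(-854673))/415659)/s = ((625993/(-854673))/415659)/(-9/426322) = ((625993*(-1/854673))*(1/415659))*(-426322/9) = -625993/854673*1/415659*(-426322/9) = -625993/355252524507*(-426322/9) = 266874587746/3197272720563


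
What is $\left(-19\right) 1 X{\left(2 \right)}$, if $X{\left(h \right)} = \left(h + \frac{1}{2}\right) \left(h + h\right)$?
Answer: $-190$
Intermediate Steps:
$X{\left(h \right)} = 2 h \left(\frac{1}{2} + h\right)$ ($X{\left(h \right)} = \left(h + \frac{1}{2}\right) 2 h = \left(\frac{1}{2} + h\right) 2 h = 2 h \left(\frac{1}{2} + h\right)$)
$\left(-19\right) 1 X{\left(2 \right)} = \left(-19\right) 1 \cdot 2 \left(1 + 2 \cdot 2\right) = - 19 \cdot 2 \left(1 + 4\right) = - 19 \cdot 2 \cdot 5 = \left(-19\right) 10 = -190$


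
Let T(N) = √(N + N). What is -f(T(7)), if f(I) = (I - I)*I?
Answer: 0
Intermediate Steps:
T(N) = √2*√N (T(N) = √(2*N) = √2*√N)
f(I) = 0 (f(I) = 0*I = 0)
-f(T(7)) = -1*0 = 0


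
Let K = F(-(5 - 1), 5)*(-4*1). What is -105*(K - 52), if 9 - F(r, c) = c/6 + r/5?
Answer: 9226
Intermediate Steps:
F(r, c) = 9 - r/5 - c/6 (F(r, c) = 9 - (c/6 + r/5) = 9 - (r/5 + c/6) = 9 + (-r/5 - c/6) = 9 - r/5 - c/6)
K = -538/15 (K = (9 - (-1)*(5 - 1)/5 - 1/6*5)*(-4*1) = (9 - (-1)*4/5 - 5/6)*(-4) = (9 - 1/5*(-4) - 5/6)*(-4) = (9 + 4/5 - 5/6)*(-4) = (269/30)*(-4) = -538/15 ≈ -35.867)
-105*(K - 52) = -105*(-538/15 - 52) = -105*(-1318/15) = 9226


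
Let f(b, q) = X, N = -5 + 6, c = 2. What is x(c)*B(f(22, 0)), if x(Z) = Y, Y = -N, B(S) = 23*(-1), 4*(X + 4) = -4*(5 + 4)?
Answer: 23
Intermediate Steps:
X = -13 (X = -4 + (-4*(5 + 4))/4 = -4 + (-4*9)/4 = -4 + (¼)*(-36) = -4 - 9 = -13)
N = 1
f(b, q) = -13
B(S) = -23
Y = -1 (Y = -1*1 = -1)
x(Z) = -1
x(c)*B(f(22, 0)) = -1*(-23) = 23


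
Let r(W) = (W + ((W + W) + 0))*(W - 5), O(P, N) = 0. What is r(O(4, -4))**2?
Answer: 0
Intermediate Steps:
r(W) = 3*W*(-5 + W) (r(W) = (W + (2*W + 0))*(-5 + W) = (W + 2*W)*(-5 + W) = (3*W)*(-5 + W) = 3*W*(-5 + W))
r(O(4, -4))**2 = (3*0*(-5 + 0))**2 = (3*0*(-5))**2 = 0**2 = 0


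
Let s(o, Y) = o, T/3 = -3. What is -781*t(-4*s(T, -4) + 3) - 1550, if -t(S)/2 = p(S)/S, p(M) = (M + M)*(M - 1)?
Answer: 117162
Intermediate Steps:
T = -9 (T = 3*(-3) = -9)
p(M) = 2*M*(-1 + M) (p(M) = (2*M)*(-1 + M) = 2*M*(-1 + M))
t(S) = 4 - 4*S (t(S) = -2*2*S*(-1 + S)/S = -2*(-2 + 2*S) = 4 - 4*S)
-781*t(-4*s(T, -4) + 3) - 1550 = -781*(4 - 4*(-4*(-9) + 3)) - 1550 = -781*(4 - 4*(36 + 3)) - 1550 = -781*(4 - 4*39) - 1550 = -781*(4 - 156) - 1550 = -781*(-152) - 1550 = 118712 - 1550 = 117162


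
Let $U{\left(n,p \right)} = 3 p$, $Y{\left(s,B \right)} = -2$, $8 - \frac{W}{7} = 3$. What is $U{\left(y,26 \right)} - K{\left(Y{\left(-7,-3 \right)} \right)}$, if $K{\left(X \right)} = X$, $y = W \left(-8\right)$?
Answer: $80$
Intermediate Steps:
$W = 35$ ($W = 56 - 21 = 35$)
$y = -280$ ($y = 35 \left(-8\right) = -280$)
$U{\left(y,26 \right)} - K{\left(Y{\left(-7,-3 \right)} \right)} = 3 \cdot 26 - -2 = 78 + 2 = 80$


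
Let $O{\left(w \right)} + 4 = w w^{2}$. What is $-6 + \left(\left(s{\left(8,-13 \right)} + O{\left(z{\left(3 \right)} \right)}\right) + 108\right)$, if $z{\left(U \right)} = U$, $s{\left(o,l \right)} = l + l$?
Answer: $99$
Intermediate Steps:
$s{\left(o,l \right)} = 2 l$
$O{\left(w \right)} = -4 + w^{3}$ ($O{\left(w \right)} = -4 + w w^{2} = -4 + w^{3}$)
$-6 + \left(\left(s{\left(8,-13 \right)} + O{\left(z{\left(3 \right)} \right)}\right) + 108\right) = -6 + \left(\left(2 \left(-13\right) - \left(4 - 3^{3}\right)\right) + 108\right) = -6 + \left(\left(-26 + \left(-4 + 27\right)\right) + 108\right) = -6 + \left(\left(-26 + 23\right) + 108\right) = -6 + \left(-3 + 108\right) = -6 + 105 = 99$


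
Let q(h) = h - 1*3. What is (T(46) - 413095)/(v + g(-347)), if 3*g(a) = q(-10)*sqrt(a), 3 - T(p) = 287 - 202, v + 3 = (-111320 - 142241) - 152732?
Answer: 1510849461528/1485688015187 - 16113903*I*sqrt(347)/1485688015187 ≈ 1.0169 - 0.00020204*I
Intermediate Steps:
v = -406296 (v = -3 + ((-111320 - 142241) - 152732) = -3 + (-253561 - 152732) = -3 - 406293 = -406296)
T(p) = -82 (T(p) = 3 - (287 - 202) = 3 - 1*85 = 3 - 85 = -82)
q(h) = -3 + h (q(h) = h - 3 = -3 + h)
g(a) = -13*sqrt(a)/3 (g(a) = ((-3 - 10)*sqrt(a))/3 = (-13*sqrt(a))/3 = -13*sqrt(a)/3)
(T(46) - 413095)/(v + g(-347)) = (-82 - 413095)/(-406296 - 13*I*sqrt(347)/3) = -413177/(-406296 - 13*I*sqrt(347)/3)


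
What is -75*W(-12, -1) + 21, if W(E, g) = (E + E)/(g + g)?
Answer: -879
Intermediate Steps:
W(E, g) = E/g (W(E, g) = (2*E)/((2*g)) = (2*E)*(1/(2*g)) = E/g)
-75*W(-12, -1) + 21 = -(-900)/(-1) + 21 = -(-900)*(-1) + 21 = -75*12 + 21 = -900 + 21 = -879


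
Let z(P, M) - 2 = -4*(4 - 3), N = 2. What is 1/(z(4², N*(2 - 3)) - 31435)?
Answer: -1/31437 ≈ -3.1810e-5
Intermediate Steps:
z(P, M) = -2 (z(P, M) = 2 - 4*(4 - 3) = 2 - 4*1 = 2 - 4 = -2)
1/(z(4², N*(2 - 3)) - 31435) = 1/(-2 - 31435) = 1/(-31437) = -1/31437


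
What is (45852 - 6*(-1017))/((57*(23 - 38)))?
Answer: -17318/285 ≈ -60.765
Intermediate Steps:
(45852 - 6*(-1017))/((57*(23 - 38))) = (45852 + 6102)/((57*(-15))) = 51954/(-855) = 51954*(-1/855) = -17318/285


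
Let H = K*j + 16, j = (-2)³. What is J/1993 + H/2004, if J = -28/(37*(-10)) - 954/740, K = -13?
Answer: 7299117/123147470 ≈ 0.059271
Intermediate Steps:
j = -8
J = -449/370 (J = -28/(-370) - 954*1/740 = -28*(-1/370) - 477/370 = 14/185 - 477/370 = -449/370 ≈ -1.2135)
H = 120 (H = -13*(-8) + 16 = 104 + 16 = 120)
J/1993 + H/2004 = -449/370/1993 + 120/2004 = -449/370*1/1993 + 120*(1/2004) = -449/737410 + 10/167 = 7299117/123147470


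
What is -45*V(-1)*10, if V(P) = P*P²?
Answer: 450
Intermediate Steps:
V(P) = P³
-45*V(-1)*10 = -45*(-1)³*10 = -45*(-1)*10 = 45*10 = 450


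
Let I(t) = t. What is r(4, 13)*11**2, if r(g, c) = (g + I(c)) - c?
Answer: 484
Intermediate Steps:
r(g, c) = g (r(g, c) = (g + c) - c = (c + g) - c = g)
r(4, 13)*11**2 = 4*11**2 = 4*121 = 484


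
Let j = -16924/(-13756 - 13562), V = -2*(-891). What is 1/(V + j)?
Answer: 13659/24348800 ≈ 0.00056097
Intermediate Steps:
V = 1782
j = 8462/13659 (j = -16924/(-27318) = -16924*(-1/27318) = 8462/13659 ≈ 0.61952)
1/(V + j) = 1/(1782 + 8462/13659) = 1/(24348800/13659) = 13659/24348800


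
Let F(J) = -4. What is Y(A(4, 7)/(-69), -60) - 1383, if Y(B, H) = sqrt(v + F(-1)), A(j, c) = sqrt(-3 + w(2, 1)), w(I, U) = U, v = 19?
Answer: -1383 + sqrt(15) ≈ -1379.1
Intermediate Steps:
A(j, c) = I*sqrt(2) (A(j, c) = sqrt(-3 + 1) = sqrt(-2) = I*sqrt(2))
Y(B, H) = sqrt(15) (Y(B, H) = sqrt(19 - 4) = sqrt(15))
Y(A(4, 7)/(-69), -60) - 1383 = sqrt(15) - 1383 = -1383 + sqrt(15)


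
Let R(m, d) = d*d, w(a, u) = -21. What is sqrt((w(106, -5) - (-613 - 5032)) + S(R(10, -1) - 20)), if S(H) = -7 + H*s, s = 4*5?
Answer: sqrt(5237) ≈ 72.367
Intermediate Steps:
R(m, d) = d**2
s = 20
S(H) = -7 + 20*H (S(H) = -7 + H*20 = -7 + 20*H)
sqrt((w(106, -5) - (-613 - 5032)) + S(R(10, -1) - 20)) = sqrt((-21 - (-613 - 5032)) + (-7 + 20*((-1)**2 - 20))) = sqrt((-21 - 1*(-5645)) + (-7 + 20*(1 - 20))) = sqrt((-21 + 5645) + (-7 + 20*(-19))) = sqrt(5624 + (-7 - 380)) = sqrt(5624 - 387) = sqrt(5237)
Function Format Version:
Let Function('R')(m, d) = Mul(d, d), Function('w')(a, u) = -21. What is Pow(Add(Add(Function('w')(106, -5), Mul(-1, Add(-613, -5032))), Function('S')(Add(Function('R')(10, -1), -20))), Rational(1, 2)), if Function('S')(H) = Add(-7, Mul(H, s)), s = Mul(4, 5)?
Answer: Pow(5237, Rational(1, 2)) ≈ 72.367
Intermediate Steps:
Function('R')(m, d) = Pow(d, 2)
s = 20
Function('S')(H) = Add(-7, Mul(20, H)) (Function('S')(H) = Add(-7, Mul(H, 20)) = Add(-7, Mul(20, H)))
Pow(Add(Add(Function('w')(106, -5), Mul(-1, Add(-613, -5032))), Function('S')(Add(Function('R')(10, -1), -20))), Rational(1, 2)) = Pow(Add(Add(-21, Mul(-1, Add(-613, -5032))), Add(-7, Mul(20, Add(Pow(-1, 2), -20)))), Rational(1, 2)) = Pow(Add(Add(-21, Mul(-1, -5645)), Add(-7, Mul(20, Add(1, -20)))), Rational(1, 2)) = Pow(Add(Add(-21, 5645), Add(-7, Mul(20, -19))), Rational(1, 2)) = Pow(Add(5624, Add(-7, -380)), Rational(1, 2)) = Pow(Add(5624, -387), Rational(1, 2)) = Pow(5237, Rational(1, 2))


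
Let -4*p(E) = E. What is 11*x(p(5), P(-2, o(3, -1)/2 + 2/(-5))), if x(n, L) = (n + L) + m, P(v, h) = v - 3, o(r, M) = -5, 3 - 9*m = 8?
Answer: -2695/36 ≈ -74.861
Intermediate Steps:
m = -5/9 (m = 1/3 - 1/9*8 = 1/3 - 8/9 = -5/9 ≈ -0.55556)
p(E) = -E/4
P(v, h) = -3 + v
x(n, L) = -5/9 + L + n (x(n, L) = (n + L) - 5/9 = (L + n) - 5/9 = -5/9 + L + n)
11*x(p(5), P(-2, o(3, -1)/2 + 2/(-5))) = 11*(-5/9 + (-3 - 2) - 1/4*5) = 11*(-5/9 - 5 - 5/4) = 11*(-245/36) = -2695/36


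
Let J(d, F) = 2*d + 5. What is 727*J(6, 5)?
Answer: 12359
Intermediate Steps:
J(d, F) = 5 + 2*d
727*J(6, 5) = 727*(5 + 2*6) = 727*(5 + 12) = 727*17 = 12359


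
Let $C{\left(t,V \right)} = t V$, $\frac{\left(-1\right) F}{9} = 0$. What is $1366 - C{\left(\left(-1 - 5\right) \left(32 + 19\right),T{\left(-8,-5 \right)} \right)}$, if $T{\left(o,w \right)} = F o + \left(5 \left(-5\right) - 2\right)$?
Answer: $-6896$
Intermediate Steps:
$F = 0$ ($F = \left(-9\right) 0 = 0$)
$T{\left(o,w \right)} = -27$ ($T{\left(o,w \right)} = 0 o + \left(5 \left(-5\right) - 2\right) = 0 - 27 = -27$)
$C{\left(t,V \right)} = V t$
$1366 - C{\left(\left(-1 - 5\right) \left(32 + 19\right),T{\left(-8,-5 \right)} \right)} = 1366 - - 27 \left(-1 - 5\right) \left(32 + 19\right) = 1366 - - 27 \left(\left(-6\right) 51\right) = 1366 - \left(-27\right) \left(-306\right) = 1366 - 8262 = -6896$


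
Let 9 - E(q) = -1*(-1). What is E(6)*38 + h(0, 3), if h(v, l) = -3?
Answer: 301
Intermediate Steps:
E(q) = 8 (E(q) = 9 - (-1)*(-1) = 9 - 1*1 = 9 - 1 = 8)
E(6)*38 + h(0, 3) = 8*38 - 3 = 304 - 3 = 301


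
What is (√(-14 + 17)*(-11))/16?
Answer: -11*√3/16 ≈ -1.1908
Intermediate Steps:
(√(-14 + 17)*(-11))/16 = (√3*(-11))*(1/16) = -11*√3*(1/16) = -11*√3/16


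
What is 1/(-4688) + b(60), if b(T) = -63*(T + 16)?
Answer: -22446145/4688 ≈ -4788.0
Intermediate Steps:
b(T) = -1008 - 63*T (b(T) = -63*(16 + T) = -1008 - 63*T)
1/(-4688) + b(60) = 1/(-4688) + (-1008 - 63*60) = -1/4688 + (-1008 - 3780) = -1/4688 - 4788 = -22446145/4688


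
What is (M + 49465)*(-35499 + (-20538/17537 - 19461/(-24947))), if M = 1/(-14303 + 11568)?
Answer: -89542520375442204/50992981 ≈ -1.7560e+9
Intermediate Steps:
M = -1/2735 (M = 1/(-2735) = -1/2735 ≈ -0.00036563)
(M + 49465)*(-35499 + (-20538/17537 - 19461/(-24947))) = (-1/2735 + 49465)*(-35499 + (-20538/17537 - 19461/(-24947))) = 135286774*(-35499 + (-20538*1/17537 - 19461*(-1/24947)))/2735 = 135286774*(-35499 + (-20538/17537 + 1497/1919))/2735 = 135286774*(-35499 - 36453/93223)/2735 = (135286774/2735)*(-3309359730/93223) = -89542520375442204/50992981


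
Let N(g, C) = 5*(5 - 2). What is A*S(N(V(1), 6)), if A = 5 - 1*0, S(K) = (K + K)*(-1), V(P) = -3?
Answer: -150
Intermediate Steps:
N(g, C) = 15 (N(g, C) = 5*3 = 15)
S(K) = -2*K (S(K) = (2*K)*(-1) = -2*K)
A = 5 (A = 5 + 0 = 5)
A*S(N(V(1), 6)) = 5*(-2*15) = 5*(-30) = -150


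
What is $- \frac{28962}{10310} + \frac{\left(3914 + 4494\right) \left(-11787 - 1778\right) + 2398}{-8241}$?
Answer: $\frac{195939783663}{14160785} \approx 13837.0$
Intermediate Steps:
$- \frac{28962}{10310} + \frac{\left(3914 + 4494\right) \left(-11787 - 1778\right) + 2398}{-8241} = \left(-28962\right) \frac{1}{10310} + \left(8408 \left(-13565\right) + 2398\right) \left(- \frac{1}{8241}\right) = - \frac{14481}{5155} + \left(-114054520 + 2398\right) \left(- \frac{1}{8241}\right) = - \frac{14481}{5155} - - \frac{38017374}{2747} = - \frac{14481}{5155} + \frac{38017374}{2747} = \frac{195939783663}{14160785}$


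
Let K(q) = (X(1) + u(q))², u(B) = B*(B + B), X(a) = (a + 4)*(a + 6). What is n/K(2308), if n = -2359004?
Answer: -2359004/113502666060169 ≈ -2.0784e-8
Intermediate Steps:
X(a) = (4 + a)*(6 + a)
u(B) = 2*B² (u(B) = B*(2*B) = 2*B²)
K(q) = (35 + 2*q²)² (K(q) = ((24 + 1² + 10*1) + 2*q²)² = ((24 + 1 + 10) + 2*q²)² = (35 + 2*q²)²)
n/K(2308) = -2359004/(35 + 2*2308²)² = -2359004/(35 + 2*5326864)² = -2359004/(35 + 10653728)² = -2359004/(10653763²) = -2359004/113502666060169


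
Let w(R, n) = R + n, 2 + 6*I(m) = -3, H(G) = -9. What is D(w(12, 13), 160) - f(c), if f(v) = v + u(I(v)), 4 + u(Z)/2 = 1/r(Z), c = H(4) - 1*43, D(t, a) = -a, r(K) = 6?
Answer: -301/3 ≈ -100.33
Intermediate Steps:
I(m) = -⅚ (I(m) = -⅓ + (⅙)*(-3) = -⅓ - ½ = -⅚)
c = -52 (c = -9 - 1*43 = -9 - 43 = -52)
u(Z) = -23/3 (u(Z) = -8 + 2/6 = -8 + 2*(⅙) = -8 + ⅓ = -23/3)
f(v) = -23/3 + v (f(v) = v - 23/3 = -23/3 + v)
D(w(12, 13), 160) - f(c) = -1*160 - (-23/3 - 52) = -160 - 1*(-179/3) = -160 + 179/3 = -301/3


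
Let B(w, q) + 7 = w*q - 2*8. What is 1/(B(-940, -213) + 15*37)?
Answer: 1/200752 ≈ 4.9813e-6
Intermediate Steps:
B(w, q) = -23 + q*w (B(w, q) = -7 + (w*q - 2*8) = -7 + (q*w - 16) = -7 + (-16 + q*w) = -23 + q*w)
1/(B(-940, -213) + 15*37) = 1/((-23 - 213*(-940)) + 15*37) = 1/((-23 + 200220) + 555) = 1/(200197 + 555) = 1/200752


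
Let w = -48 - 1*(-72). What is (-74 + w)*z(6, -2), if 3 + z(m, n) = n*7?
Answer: 850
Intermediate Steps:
z(m, n) = -3 + 7*n (z(m, n) = -3 + n*7 = -3 + 7*n)
w = 24 (w = -48 + 72 = 24)
(-74 + w)*z(6, -2) = (-74 + 24)*(-3 + 7*(-2)) = -50*(-3 - 14) = -50*(-17) = 850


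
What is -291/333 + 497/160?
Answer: 39647/17760 ≈ 2.2324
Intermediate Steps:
-291/333 + 497/160 = -291*1/333 + 497*(1/160) = -97/111 + 497/160 = 39647/17760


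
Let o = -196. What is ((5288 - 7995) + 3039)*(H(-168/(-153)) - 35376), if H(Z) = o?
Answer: -11809904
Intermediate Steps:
H(Z) = -196
((5288 - 7995) + 3039)*(H(-168/(-153)) - 35376) = ((5288 - 7995) + 3039)*(-196 - 35376) = (-2707 + 3039)*(-35572) = 332*(-35572) = -11809904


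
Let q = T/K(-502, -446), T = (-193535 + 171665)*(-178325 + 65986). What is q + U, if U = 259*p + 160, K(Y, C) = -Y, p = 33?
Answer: 1230612422/251 ≈ 4.9028e+6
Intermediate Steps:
T = 2456853930 (T = -21870*(-112339) = 2456853930)
U = 8707 (U = 259*33 + 160 = 8547 + 160 = 8707)
q = 1228426965/251 (q = 2456853930/((-1*(-502))) = 2456853930/502 = 2456853930*(1/502) = 1228426965/251 ≈ 4.8941e+6)
q + U = 1228426965/251 + 8707 = 1230612422/251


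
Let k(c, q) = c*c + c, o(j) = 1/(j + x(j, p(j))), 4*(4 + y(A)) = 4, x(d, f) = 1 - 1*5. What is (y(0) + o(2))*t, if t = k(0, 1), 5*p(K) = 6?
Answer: 0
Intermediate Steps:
p(K) = 6/5 (p(K) = (⅕)*6 = 6/5)
x(d, f) = -4 (x(d, f) = 1 - 5 = -4)
y(A) = -3 (y(A) = -4 + (¼)*4 = -4 + 1 = -3)
o(j) = 1/(-4 + j) (o(j) = 1/(j - 4) = 1/(-4 + j))
k(c, q) = c + c² (k(c, q) = c² + c = c + c²)
t = 0 (t = 0*(1 + 0) = 0*1 = 0)
(y(0) + o(2))*t = (-3 + 1/(-4 + 2))*0 = (-3 + 1/(-2))*0 = (-3 - ½)*0 = -7/2*0 = 0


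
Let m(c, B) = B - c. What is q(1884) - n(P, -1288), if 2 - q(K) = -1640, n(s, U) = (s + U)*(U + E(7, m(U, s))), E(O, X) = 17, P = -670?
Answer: -2486976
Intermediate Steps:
n(s, U) = (17 + U)*(U + s) (n(s, U) = (s + U)*(U + 17) = (U + s)*(17 + U) = (17 + U)*(U + s))
q(K) = 1642 (q(K) = 2 - 1*(-1640) = 2 + 1640 = 1642)
q(1884) - n(P, -1288) = 1642 - ((-1288)² + 17*(-1288) + 17*(-670) - 1288*(-670)) = 1642 - (1658944 - 21896 - 11390 + 862960) = 1642 - 1*2488618 = 1642 - 2488618 = -2486976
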